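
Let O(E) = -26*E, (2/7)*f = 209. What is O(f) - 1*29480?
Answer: -48499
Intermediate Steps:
f = 1463/2 (f = (7/2)*209 = 1463/2 ≈ 731.50)
O(f) - 1*29480 = -26*1463/2 - 1*29480 = -19019 - 29480 = -48499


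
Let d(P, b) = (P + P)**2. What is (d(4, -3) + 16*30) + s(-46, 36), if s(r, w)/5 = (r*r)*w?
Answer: 381424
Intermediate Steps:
s(r, w) = 5*w*r**2 (s(r, w) = 5*((r*r)*w) = 5*(r**2*w) = 5*(w*r**2) = 5*w*r**2)
d(P, b) = 4*P**2 (d(P, b) = (2*P)**2 = 4*P**2)
(d(4, -3) + 16*30) + s(-46, 36) = (4*4**2 + 16*30) + 5*36*(-46)**2 = (4*16 + 480) + 5*36*2116 = (64 + 480) + 380880 = 544 + 380880 = 381424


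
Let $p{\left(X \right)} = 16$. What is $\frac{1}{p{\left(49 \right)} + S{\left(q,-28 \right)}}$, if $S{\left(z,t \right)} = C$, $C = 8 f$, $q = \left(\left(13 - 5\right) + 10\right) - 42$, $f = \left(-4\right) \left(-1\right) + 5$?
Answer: $\frac{1}{88} \approx 0.011364$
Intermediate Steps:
$f = 9$ ($f = 4 + 5 = 9$)
$q = -24$ ($q = \left(8 + 10\right) - 42 = 18 - 42 = -24$)
$C = 72$ ($C = 8 \cdot 9 = 72$)
$S{\left(z,t \right)} = 72$
$\frac{1}{p{\left(49 \right)} + S{\left(q,-28 \right)}} = \frac{1}{16 + 72} = \frac{1}{88}$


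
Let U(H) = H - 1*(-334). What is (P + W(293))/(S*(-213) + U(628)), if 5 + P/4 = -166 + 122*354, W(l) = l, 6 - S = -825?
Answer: -172361/176041 ≈ -0.97910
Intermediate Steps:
S = 831 (S = 6 - 1*(-825) = 6 + 825 = 831)
U(H) = 334 + H (U(H) = H + 334 = 334 + H)
P = 172068 (P = -20 + 4*(-166 + 122*354) = -20 + 4*(-166 + 43188) = -20 + 4*43022 = -20 + 172088 = 172068)
(P + W(293))/(S*(-213) + U(628)) = (172068 + 293)/(831*(-213) + (334 + 628)) = 172361/(-177003 + 962) = 172361/(-176041) = 172361*(-1/176041) = -172361/176041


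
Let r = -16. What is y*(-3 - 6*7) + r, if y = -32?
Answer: 1424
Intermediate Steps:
y*(-3 - 6*7) + r = -32*(-3 - 6*7) - 16 = -32*(-3 - 42) - 16 = -32*(-45) - 16 = 1440 - 16 = 1424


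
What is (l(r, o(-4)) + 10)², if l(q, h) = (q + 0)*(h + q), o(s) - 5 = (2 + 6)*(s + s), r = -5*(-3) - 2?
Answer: 345744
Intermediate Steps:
r = 13 (r = 15 - 2 = 13)
o(s) = 5 + 16*s (o(s) = 5 + (2 + 6)*(s + s) = 5 + 8*(2*s) = 5 + 16*s)
l(q, h) = q*(h + q)
(l(r, o(-4)) + 10)² = (13*((5 + 16*(-4)) + 13) + 10)² = (13*((5 - 64) + 13) + 10)² = (13*(-59 + 13) + 10)² = (13*(-46) + 10)² = (-598 + 10)² = (-588)² = 345744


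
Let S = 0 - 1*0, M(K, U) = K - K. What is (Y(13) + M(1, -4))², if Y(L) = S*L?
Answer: 0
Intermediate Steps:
M(K, U) = 0
S = 0 (S = 0 + 0 = 0)
Y(L) = 0 (Y(L) = 0*L = 0)
(Y(13) + M(1, -4))² = (0 + 0)² = 0² = 0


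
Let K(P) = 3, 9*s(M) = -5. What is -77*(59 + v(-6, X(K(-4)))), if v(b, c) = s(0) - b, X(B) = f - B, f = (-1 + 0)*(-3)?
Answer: -44660/9 ≈ -4962.2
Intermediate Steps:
s(M) = -5/9 (s(M) = (⅑)*(-5) = -5/9)
f = 3 (f = -1*(-3) = 3)
X(B) = 3 - B
v(b, c) = -5/9 - b
-77*(59 + v(-6, X(K(-4)))) = -77*(59 + (-5/9 - 1*(-6))) = -77*(59 + (-5/9 + 6)) = -77*(59 + 49/9) = -77*580/9 = -44660/9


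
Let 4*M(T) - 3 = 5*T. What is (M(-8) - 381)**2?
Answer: 2436721/16 ≈ 1.5230e+5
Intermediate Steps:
M(T) = 3/4 + 5*T/4 (M(T) = 3/4 + (5*T)/4 = 3/4 + 5*T/4)
(M(-8) - 381)**2 = ((3/4 + (5/4)*(-8)) - 381)**2 = ((3/4 - 10) - 381)**2 = (-37/4 - 381)**2 = (-1561/4)**2 = 2436721/16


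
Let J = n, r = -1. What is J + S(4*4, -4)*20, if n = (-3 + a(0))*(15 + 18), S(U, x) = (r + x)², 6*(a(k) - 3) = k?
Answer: 500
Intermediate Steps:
a(k) = 3 + k/6
S(U, x) = (-1 + x)²
n = 0 (n = (-3 + (3 + (⅙)*0))*(15 + 18) = (-3 + (3 + 0))*33 = (-3 + 3)*33 = 0*33 = 0)
J = 0
J + S(4*4, -4)*20 = 0 + (-1 - 4)²*20 = 0 + (-5)²*20 = 0 + 25*20 = 0 + 500 = 500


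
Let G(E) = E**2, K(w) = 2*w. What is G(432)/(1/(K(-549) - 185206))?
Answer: -34768797696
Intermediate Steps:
G(432)/(1/(K(-549) - 185206)) = 432**2/(1/(2*(-549) - 185206)) = 186624/(1/(-1098 - 185206)) = 186624/(1/(-186304)) = 186624/(-1/186304) = 186624*(-186304) = -34768797696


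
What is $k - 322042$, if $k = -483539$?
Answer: $-805581$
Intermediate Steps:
$k - 322042 = -483539 - 322042 = -805581$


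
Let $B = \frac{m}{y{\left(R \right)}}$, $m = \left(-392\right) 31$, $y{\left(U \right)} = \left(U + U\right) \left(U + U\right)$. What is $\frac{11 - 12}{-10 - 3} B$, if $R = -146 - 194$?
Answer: $- \frac{1519}{751400} \approx -0.0020216$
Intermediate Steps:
$R = -340$
$y{\left(U \right)} = 4 U^{2}$ ($y{\left(U \right)} = 2 U 2 U = 4 U^{2}$)
$m = -12152$
$B = - \frac{1519}{57800}$ ($B = - \frac{12152}{4 \left(-340\right)^{2}} = - \frac{12152}{4 \cdot 115600} = - \frac{12152}{462400} = \left(-12152\right) \frac{1}{462400} = - \frac{1519}{57800} \approx -0.02628$)
$\frac{11 - 12}{-10 - 3} B = \frac{11 - 12}{-10 - 3} \left(- \frac{1519}{57800}\right) = - \frac{1}{-13} \left(- \frac{1519}{57800}\right) = \left(-1\right) \left(- \frac{1}{13}\right) \left(- \frac{1519}{57800}\right) = \frac{1}{13} \left(- \frac{1519}{57800}\right) = - \frac{1519}{751400}$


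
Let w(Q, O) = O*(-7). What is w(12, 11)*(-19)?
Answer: 1463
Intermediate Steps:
w(Q, O) = -7*O
w(12, 11)*(-19) = -7*11*(-19) = -77*(-19) = 1463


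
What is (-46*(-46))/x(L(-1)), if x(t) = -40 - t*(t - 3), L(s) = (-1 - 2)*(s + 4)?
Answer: -529/37 ≈ -14.297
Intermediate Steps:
L(s) = -12 - 3*s (L(s) = -3*(4 + s) = -12 - 3*s)
x(t) = -40 - t*(-3 + t)
(-46*(-46))/x(L(-1)) = (-46*(-46))/(-40 - (-12 - 3*(-1))**2 + 3*(-12 - 3*(-1))) = 2116/(-40 - (-12 + 3)**2 + 3*(-12 + 3)) = 2116/(-40 - 1*(-9)**2 + 3*(-9)) = 2116/(-40 - 1*81 - 27) = 2116/(-40 - 81 - 27) = 2116/(-148) = 2116*(-1/148) = -529/37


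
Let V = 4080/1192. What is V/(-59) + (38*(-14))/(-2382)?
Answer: 1730996/10470081 ≈ 0.16533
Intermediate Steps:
V = 510/149 (V = 4080*(1/1192) = 510/149 ≈ 3.4228)
V/(-59) + (38*(-14))/(-2382) = (510/149)/(-59) + (38*(-14))/(-2382) = (510/149)*(-1/59) - 532*(-1/2382) = -510/8791 + 266/1191 = 1730996/10470081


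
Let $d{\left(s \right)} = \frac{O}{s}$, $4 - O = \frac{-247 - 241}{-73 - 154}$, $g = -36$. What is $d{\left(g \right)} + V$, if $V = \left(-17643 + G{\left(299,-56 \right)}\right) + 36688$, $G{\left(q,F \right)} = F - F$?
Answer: $\frac{12969610}{681} \approx 19045.0$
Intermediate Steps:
$G{\left(q,F \right)} = 0$
$O = \frac{420}{227}$ ($O = 4 - \frac{-247 - 241}{-73 - 154} = 4 - - \frac{488}{-227} = 4 - \left(-488\right) \left(- \frac{1}{227}\right) = 4 - \frac{488}{227} = \frac{420}{227} \approx 1.8502$)
$V = 19045$ ($V = \left(-17643 + 0\right) + 36688 = -17643 + 36688 = 19045$)
$d{\left(s \right)} = \frac{420}{227 s}$
$d{\left(g \right)} + V = \frac{420}{227 \left(-36\right)} + 19045 = \frac{420}{227} \left(- \frac{1}{36}\right) + 19045 = - \frac{35}{681} + 19045 = \frac{12969610}{681}$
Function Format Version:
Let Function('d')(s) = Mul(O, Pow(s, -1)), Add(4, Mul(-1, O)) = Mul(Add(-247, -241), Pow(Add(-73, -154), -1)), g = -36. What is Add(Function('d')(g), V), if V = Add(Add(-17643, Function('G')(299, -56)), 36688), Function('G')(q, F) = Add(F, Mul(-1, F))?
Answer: Rational(12969610, 681) ≈ 19045.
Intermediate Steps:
Function('G')(q, F) = 0
O = Rational(420, 227) (O = Add(4, Mul(-1, Mul(Add(-247, -241), Pow(Add(-73, -154), -1)))) = Add(4, Mul(-1, Mul(-488, Pow(-227, -1)))) = Add(4, Mul(-1, Mul(-488, Rational(-1, 227)))) = Add(4, Mul(-1, Rational(488, 227))) = Add(4, Rational(-488, 227)) = Rational(420, 227) ≈ 1.8502)
V = 19045 (V = Add(Add(-17643, 0), 36688) = Add(-17643, 36688) = 19045)
Function('d')(s) = Mul(Rational(420, 227), Pow(s, -1))
Add(Function('d')(g), V) = Add(Mul(Rational(420, 227), Pow(-36, -1)), 19045) = Add(Mul(Rational(420, 227), Rational(-1, 36)), 19045) = Add(Rational(-35, 681), 19045) = Rational(12969610, 681)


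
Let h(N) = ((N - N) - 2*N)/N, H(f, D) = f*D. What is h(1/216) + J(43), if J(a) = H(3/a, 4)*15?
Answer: 94/43 ≈ 2.1860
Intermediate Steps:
H(f, D) = D*f
J(a) = 180/a (J(a) = (4*(3/a))*15 = (12/a)*15 = 180/a)
h(N) = -2 (h(N) = (0 - 2*N)/N = (-2*N)/N = -2)
h(1/216) + J(43) = -2 + 180/43 = 94/43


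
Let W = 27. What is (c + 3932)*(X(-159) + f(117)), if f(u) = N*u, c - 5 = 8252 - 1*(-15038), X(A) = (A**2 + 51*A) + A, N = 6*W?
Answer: 979273509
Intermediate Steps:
N = 162 (N = 6*27 = 162)
X(A) = A**2 + 52*A
c = 23295 (c = 5 + (8252 - 1*(-15038)) = 5 + (8252 + 15038) = 5 + 23290 = 23295)
f(u) = 162*u
(c + 3932)*(X(-159) + f(117)) = (23295 + 3932)*(-159*(52 - 159) + 162*117) = 27227*(-159*(-107) + 18954) = 27227*(17013 + 18954) = 27227*35967 = 979273509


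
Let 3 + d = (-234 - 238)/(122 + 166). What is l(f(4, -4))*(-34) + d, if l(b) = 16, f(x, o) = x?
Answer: -19751/36 ≈ -548.64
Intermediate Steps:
d = -167/36 (d = -3 + (-234 - 238)/(122 + 166) = -3 - 472/288 = -3 - 472*1/288 = -3 - 59/36 = -167/36 ≈ -4.6389)
l(f(4, -4))*(-34) + d = 16*(-34) - 167/36 = -544 - 167/36 = -19751/36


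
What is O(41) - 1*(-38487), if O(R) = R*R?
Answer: 40168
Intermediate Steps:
O(R) = R²
O(41) - 1*(-38487) = 41² - 1*(-38487) = 1681 + 38487 = 40168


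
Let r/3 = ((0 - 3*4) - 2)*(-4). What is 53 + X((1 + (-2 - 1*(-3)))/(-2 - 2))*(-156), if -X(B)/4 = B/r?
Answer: 358/7 ≈ 51.143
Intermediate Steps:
r = 168 (r = 3*(((0 - 3*4) - 2)*(-4)) = 3*(((0 - 12) - 2)*(-4)) = 3*((-12 - 2)*(-4)) = 3*(-14*(-4)) = 3*56 = 168)
X(B) = -B/42 (X(B) = -4*B/168 = -B/42)
53 + X((1 + (-2 - 1*(-3)))/(-2 - 2))*(-156) = 53 - (1 + (-2 - 1*(-3)))/(42*(-2 - 2))*(-156) = 53 - (1 + (-2 + 3))/(42*(-4))*(-156) = 53 - (1 + 1)*(-1)/(42*4)*(-156) = 53 - (-1)/(21*4)*(-156) = 53 - 1/42*(-1/2)*(-156) = 53 + (1/84)*(-156) = 53 - 13/7 = 358/7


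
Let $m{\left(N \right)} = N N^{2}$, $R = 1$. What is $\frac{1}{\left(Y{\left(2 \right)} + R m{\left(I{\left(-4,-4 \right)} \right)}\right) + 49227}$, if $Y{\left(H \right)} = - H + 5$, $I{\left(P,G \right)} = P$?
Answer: $\frac{1}{49166} \approx 2.0339 \cdot 10^{-5}$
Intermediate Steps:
$Y{\left(H \right)} = 5 - H$
$m{\left(N \right)} = N^{3}$
$\frac{1}{\left(Y{\left(2 \right)} + R m{\left(I{\left(-4,-4 \right)} \right)}\right) + 49227} = \frac{1}{\left(\left(5 - 2\right) + 1 \left(-4\right)^{3}\right) + 49227} = \frac{1}{\left(\left(5 - 2\right) + 1 \left(-64\right)\right) + 49227} = \frac{1}{\left(3 - 64\right) + 49227} = \frac{1}{-61 + 49227} = \frac{1}{49166}$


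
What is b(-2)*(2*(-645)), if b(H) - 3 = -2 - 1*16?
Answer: 19350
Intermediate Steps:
b(H) = -15 (b(H) = 3 + (-2 - 1*16) = 3 + (-2 - 16) = 3 - 18 = -15)
b(-2)*(2*(-645)) = -30*(-645) = -15*(-1290) = 19350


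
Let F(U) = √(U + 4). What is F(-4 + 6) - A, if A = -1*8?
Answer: 8 + √6 ≈ 10.449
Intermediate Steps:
F(U) = √(4 + U)
A = -8
F(-4 + 6) - A = √(4 + (-4 + 6)) - 1*(-8) = √(4 + 2) + 8 = √6 + 8 = 8 + √6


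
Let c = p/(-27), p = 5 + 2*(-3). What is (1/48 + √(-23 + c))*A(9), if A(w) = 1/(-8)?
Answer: -1/384 - I*√465/36 ≈ -0.0026042 - 0.599*I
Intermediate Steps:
p = -1 (p = 5 - 6 = -1)
A(w) = -⅛
c = 1/27 (c = -1/(-27) = -1*(-1/27) = 1/27 ≈ 0.037037)
(1/48 + √(-23 + c))*A(9) = (1/48 + √(-23 + 1/27))*(-⅛) = (1/48 + √(-620/27))*(-⅛) = (1/48 + 2*I*√465/9)*(-⅛) = -1/384 - I*√465/36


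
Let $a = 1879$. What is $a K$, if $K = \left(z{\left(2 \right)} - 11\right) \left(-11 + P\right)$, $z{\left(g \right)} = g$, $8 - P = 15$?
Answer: $304398$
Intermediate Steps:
$P = -7$ ($P = 8 - 15 = -7$)
$K = 162$ ($K = \left(2 - 11\right) \left(-11 - 7\right) = \left(-9\right) \left(-18\right) = 162$)
$a K = 1879 \cdot 162 = 304398$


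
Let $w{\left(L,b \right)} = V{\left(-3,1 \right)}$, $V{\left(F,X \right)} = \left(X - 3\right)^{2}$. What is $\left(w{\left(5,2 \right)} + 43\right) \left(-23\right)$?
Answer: $-1081$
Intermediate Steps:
$V{\left(F,X \right)} = \left(-3 + X\right)^{2}$
$w{\left(L,b \right)} = 4$ ($w{\left(L,b \right)} = \left(-3 + 1\right)^{2} = \left(-2\right)^{2} = 4$)
$\left(w{\left(5,2 \right)} + 43\right) \left(-23\right) = \left(4 + 43\right) \left(-23\right) = 47 \left(-23\right) = -1081$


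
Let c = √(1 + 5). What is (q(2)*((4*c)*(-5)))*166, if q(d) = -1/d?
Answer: 1660*√6 ≈ 4066.2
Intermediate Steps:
c = √6 ≈ 2.4495
(q(2)*((4*c)*(-5)))*166 = ((-1/2)*((4*√6)*(-5)))*166 = ((-1*½)*(-20*√6))*166 = -(-10)*√6*166 = (10*√6)*166 = 1660*√6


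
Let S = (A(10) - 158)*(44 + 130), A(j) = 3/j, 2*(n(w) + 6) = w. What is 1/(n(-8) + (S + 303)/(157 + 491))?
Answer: -90/4669 ≈ -0.019276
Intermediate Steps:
n(w) = -6 + w/2
S = -137199/5 (S = (3/10 - 158)*(44 + 130) = (3*(1/10) - 158)*174 = (3/10 - 158)*174 = -1577/10*174 = -137199/5 ≈ -27440.)
1/(n(-8) + (S + 303)/(157 + 491)) = 1/((-6 + (1/2)*(-8)) + (-137199/5 + 303)/(157 + 491)) = 1/((-6 - 4) - 135684/5/648) = 1/(-10 - 135684/5*1/648) = 1/(-10 - 3769/90) = 1/(-4669/90) = -90/4669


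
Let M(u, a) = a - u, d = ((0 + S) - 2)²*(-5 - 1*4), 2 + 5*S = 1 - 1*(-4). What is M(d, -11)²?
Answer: 27556/625 ≈ 44.090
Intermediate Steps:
S = ⅗ (S = -⅖ + (1 - 1*(-4))/5 = -⅖ + (1 + 4)/5 = -⅖ + (⅕)*5 = -⅖ + 1 = ⅗ ≈ 0.60000)
d = -441/25 (d = ((0 + ⅗) - 2)²*(-5 - 1*4) = (⅗ - 2)²*(-5 - 4) = (-7/5)²*(-9) = (49/25)*(-9) = -441/25 ≈ -17.640)
M(d, -11)² = (-11 - 1*(-441/25))² = (-11 + 441/25)² = (166/25)² = 27556/625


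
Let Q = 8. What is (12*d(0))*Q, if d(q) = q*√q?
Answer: 0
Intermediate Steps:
d(q) = q^(3/2)
(12*d(0))*Q = (12*0^(3/2))*8 = (12*0)*8 = 0*8 = 0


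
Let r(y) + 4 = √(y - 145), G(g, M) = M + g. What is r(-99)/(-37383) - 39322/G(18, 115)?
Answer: -1469973794/4971939 - 2*I*√61/37383 ≈ -295.65 - 0.00041785*I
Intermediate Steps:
r(y) = -4 + √(-145 + y) (r(y) = -4 + √(y - 145) = -4 + √(-145 + y))
r(-99)/(-37383) - 39322/G(18, 115) = (-4 + √(-145 - 99))/(-37383) - 39322/(115 + 18) = (-4 + √(-244))*(-1/37383) - 39322/133 = (-4 + 2*I*√61)*(-1/37383) - 39322*1/133 = (4/37383 - 2*I*√61/37383) - 39322/133 = -1469973794/4971939 - 2*I*√61/37383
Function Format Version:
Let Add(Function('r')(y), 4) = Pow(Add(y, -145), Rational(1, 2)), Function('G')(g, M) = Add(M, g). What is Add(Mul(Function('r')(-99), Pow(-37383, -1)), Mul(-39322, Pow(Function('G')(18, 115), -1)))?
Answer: Add(Rational(-1469973794, 4971939), Mul(Rational(-2, 37383), I, Pow(61, Rational(1, 2)))) ≈ Add(-295.65, Mul(-0.00041785, I))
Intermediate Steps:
Function('r')(y) = Add(-4, Pow(Add(-145, y), Rational(1, 2))) (Function('r')(y) = Add(-4, Pow(Add(y, -145), Rational(1, 2))) = Add(-4, Pow(Add(-145, y), Rational(1, 2))))
Add(Mul(Function('r')(-99), Pow(-37383, -1)), Mul(-39322, Pow(Function('G')(18, 115), -1))) = Add(Mul(Add(-4, Pow(Add(-145, -99), Rational(1, 2))), Pow(-37383, -1)), Mul(-39322, Pow(Add(115, 18), -1))) = Add(Mul(Add(-4, Pow(-244, Rational(1, 2))), Rational(-1, 37383)), Mul(-39322, Pow(133, -1))) = Add(Mul(Add(-4, Mul(2, I, Pow(61, Rational(1, 2)))), Rational(-1, 37383)), Mul(-39322, Rational(1, 133))) = Add(Add(Rational(4, 37383), Mul(Rational(-2, 37383), I, Pow(61, Rational(1, 2)))), Rational(-39322, 133)) = Add(Rational(-1469973794, 4971939), Mul(Rational(-2, 37383), I, Pow(61, Rational(1, 2))))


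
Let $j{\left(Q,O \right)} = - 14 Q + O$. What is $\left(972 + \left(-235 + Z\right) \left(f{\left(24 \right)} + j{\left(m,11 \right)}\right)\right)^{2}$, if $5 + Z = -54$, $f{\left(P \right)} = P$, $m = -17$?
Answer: $6286904100$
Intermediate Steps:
$j{\left(Q,O \right)} = O - 14 Q$
$Z = -59$ ($Z = -5 - 54 = -59$)
$\left(972 + \left(-235 + Z\right) \left(f{\left(24 \right)} + j{\left(m,11 \right)}\right)\right)^{2} = \left(972 + \left(-235 - 59\right) \left(24 + \left(11 - -238\right)\right)\right)^{2} = \left(972 - 294 \left(24 + \left(11 + 238\right)\right)\right)^{2} = \left(972 - 294 \left(24 + 249\right)\right)^{2} = \left(972 - 80262\right)^{2} = \left(-79290\right)^{2} = 6286904100$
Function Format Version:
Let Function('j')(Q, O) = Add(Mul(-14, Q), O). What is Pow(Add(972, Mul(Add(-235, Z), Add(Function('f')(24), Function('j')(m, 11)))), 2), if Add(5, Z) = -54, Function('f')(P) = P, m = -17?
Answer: 6286904100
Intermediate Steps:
Function('j')(Q, O) = Add(O, Mul(-14, Q))
Z = -59 (Z = Add(-5, -54) = -59)
Pow(Add(972, Mul(Add(-235, Z), Add(Function('f')(24), Function('j')(m, 11)))), 2) = Pow(Add(972, Mul(Add(-235, -59), Add(24, Add(11, Mul(-14, -17))))), 2) = Pow(Add(972, Mul(-294, Add(24, Add(11, 238)))), 2) = Pow(Add(972, Mul(-294, Add(24, 249))), 2) = Pow(Add(972, Mul(-294, 273)), 2) = Pow(Add(972, -80262), 2) = Pow(-79290, 2) = 6286904100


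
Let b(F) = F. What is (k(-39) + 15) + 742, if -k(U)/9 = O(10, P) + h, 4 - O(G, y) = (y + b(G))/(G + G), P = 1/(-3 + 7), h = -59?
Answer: 100529/80 ≈ 1256.6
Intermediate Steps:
P = ¼ (P = 1/4 = ¼ ≈ 0.25000)
O(G, y) = 4 - (G + y)/(2*G) (O(G, y) = 4 - (y + G)/(G + G) = 4 - (G + y)/(2*G))
k(U) = 39969/80 (k(U) = -9*((½)*(-1*¼ + 7*10)/10 - 59) = -9*((½)*(⅒)*(-¼ + 70) - 59) = -9*((½)*(⅒)*(279/4) - 59) = -9*(279/80 - 59) = -9*(-4441/80) = 39969/80)
(k(-39) + 15) + 742 = (39969/80 + 15) + 742 = 41169/80 + 742 = 100529/80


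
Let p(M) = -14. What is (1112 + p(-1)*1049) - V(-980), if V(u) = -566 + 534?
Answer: -13542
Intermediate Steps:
V(u) = -32
(1112 + p(-1)*1049) - V(-980) = (1112 - 14*1049) - 1*(-32) = (1112 - 14686) + 32 = -13574 + 32 = -13542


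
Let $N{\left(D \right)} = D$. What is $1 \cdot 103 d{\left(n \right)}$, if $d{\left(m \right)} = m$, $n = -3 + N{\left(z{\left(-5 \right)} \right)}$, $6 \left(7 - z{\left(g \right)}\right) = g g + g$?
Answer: $\frac{206}{3} \approx 68.667$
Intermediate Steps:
$z{\left(g \right)} = 7 - \frac{g}{6} - \frac{g^{2}}{6}$ ($z{\left(g \right)} = 7 - \frac{g g + g}{6} = 7 - \frac{g^{2} + g}{6} = 7 - \frac{g + g^{2}}{6} = 7 - \left(\frac{g}{6} + \frac{g^{2}}{6}\right) = 7 - \frac{g}{6} - \frac{g^{2}}{6}$)
$n = \frac{2}{3}$ ($n = -3 - \left(- \frac{47}{6} + \frac{25}{6}\right) = -3 + \left(7 + \frac{5}{6} - \frac{25}{6}\right) = -3 + \frac{11}{3} = \frac{2}{3} \approx 0.66667$)
$1 \cdot 103 d{\left(n \right)} = 1 \cdot 103 \cdot \frac{2}{3} = 103 \cdot \frac{2}{3} = \frac{206}{3}$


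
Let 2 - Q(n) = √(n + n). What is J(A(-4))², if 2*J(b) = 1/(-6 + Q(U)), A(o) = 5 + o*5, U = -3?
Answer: 1/(4*(4 + I*√6)²) ≈ 0.0051653 - 0.010122*I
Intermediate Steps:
A(o) = 5 + 5*o
Q(n) = 2 - √2*√n (Q(n) = 2 - √(n + n) = 2 - √(2*n) = 2 - √2*√n)
J(b) = 1/(2*(-4 - I*√6)) (J(b) = 1/(2*(-6 + (2 - √2*√(-3)))) = 1/(2*(-6 + (2 - √2*I*√3))) = 1/(2*(-6 + (2 - I*√6))) = 1/(2*(-4 - I*√6)))
J(A(-4))² = (I/(2*(√6 - 4*I)))² = -1/(4*(√6 - 4*I)²)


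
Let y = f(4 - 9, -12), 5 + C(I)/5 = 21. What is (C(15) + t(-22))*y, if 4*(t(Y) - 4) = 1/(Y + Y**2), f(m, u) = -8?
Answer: -155233/231 ≈ -672.00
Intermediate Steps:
C(I) = 80 (C(I) = -25 + 5*21 = -25 + 105 = 80)
y = -8
t(Y) = 4 + 1/(4*(Y + Y**2))
(C(15) + t(-22))*y = (80 + (1/4)*(1 + 16*(-22) + 16*(-22)**2)/(-22*(1 - 22)))*(-8) = (80 + (1/4)*(-1/22)*(1 - 352 + 16*484)/(-21))*(-8) = (80 + (1/4)*(-1/22)*(-1/21)*(1 - 352 + 7744))*(-8) = (80 + (1/4)*(-1/22)*(-1/21)*7393)*(-8) = (80 + 7393/1848)*(-8) = (155233/1848)*(-8) = -155233/231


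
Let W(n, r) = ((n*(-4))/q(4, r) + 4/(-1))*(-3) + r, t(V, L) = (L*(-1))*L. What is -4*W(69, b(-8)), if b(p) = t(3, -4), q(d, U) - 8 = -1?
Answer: -3200/7 ≈ -457.14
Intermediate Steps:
t(V, L) = -L² (t(V, L) = (-L)*L = -L²)
q(d, U) = 7 (q(d, U) = 8 - 1 = 7)
b(p) = -16 (b(p) = -1*(-4)² = -1*16 = -16)
W(n, r) = 12 + r + 12*n/7 (W(n, r) = ((n*(-4))/7 + 4/(-1))*(-3) + r = (-4*n*(⅐) + 4*(-1))*(-3) + r = (-4*n/7 - 4)*(-3) + r = (-4 - 4*n/7)*(-3) + r = (12 + 12*n/7) + r = 12 + r + 12*n/7)
-4*W(69, b(-8)) = -4*(12 - 16 + (12/7)*69) = -4*(12 - 16 + 828/7) = -4*800/7 = -3200/7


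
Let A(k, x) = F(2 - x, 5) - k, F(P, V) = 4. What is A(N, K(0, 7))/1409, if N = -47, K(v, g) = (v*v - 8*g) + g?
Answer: 51/1409 ≈ 0.036196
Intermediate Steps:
K(v, g) = v**2 - 7*g (K(v, g) = (v**2 - 8*g) + g = v**2 - 7*g)
A(k, x) = 4 - k
A(N, K(0, 7))/1409 = (4 - 1*(-47))/1409 = (4 + 47)*(1/1409) = 51*(1/1409) = 51/1409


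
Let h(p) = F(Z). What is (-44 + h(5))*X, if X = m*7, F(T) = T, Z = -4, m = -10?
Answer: 3360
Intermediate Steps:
X = -70 (X = -10*7 = -70)
h(p) = -4
(-44 + h(5))*X = (-44 - 4)*(-70) = -48*(-70) = 3360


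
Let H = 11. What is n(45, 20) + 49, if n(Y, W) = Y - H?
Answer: 83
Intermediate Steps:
n(Y, W) = -11 + Y (n(Y, W) = Y - 1*11 = Y - 11 = -11 + Y)
n(45, 20) + 49 = (-11 + 45) + 49 = 34 + 49 = 83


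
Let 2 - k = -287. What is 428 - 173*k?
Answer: -49569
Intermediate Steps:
k = 289 (k = 2 - 1*(-287) = 2 + 287 = 289)
428 - 173*k = 428 - 173*289 = 428 - 49997 = -49569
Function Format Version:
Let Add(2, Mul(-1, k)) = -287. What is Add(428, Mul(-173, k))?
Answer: -49569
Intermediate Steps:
k = 289 (k = Add(2, Mul(-1, -287)) = Add(2, 287) = 289)
Add(428, Mul(-173, k)) = Add(428, Mul(-173, 289)) = Add(428, -49997) = -49569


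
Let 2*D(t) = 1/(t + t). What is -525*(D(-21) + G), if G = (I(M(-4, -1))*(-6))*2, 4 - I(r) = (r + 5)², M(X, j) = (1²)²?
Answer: -806375/4 ≈ -2.0159e+5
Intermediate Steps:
M(X, j) = 1 (M(X, j) = 1² = 1)
I(r) = 4 - (5 + r)² (I(r) = 4 - (r + 5)² = 4 - (5 + r)²)
G = 384 (G = ((4 - (5 + 1)²)*(-6))*2 = ((4 - 1*6²)*(-6))*2 = ((4 - 1*36)*(-6))*2 = ((4 - 36)*(-6))*2 = -32*(-6)*2 = 192*2 = 384)
D(t) = 1/(4*t) (D(t) = 1/(2*(t + t)) = 1/(2*((2*t))) = (1/(2*t))/2 = 1/(4*t))
-525*(D(-21) + G) = -525*((¼)/(-21) + 384) = -525*((¼)*(-1/21) + 384) = -525*(-1/84 + 384) = -525*32255/84 = -806375/4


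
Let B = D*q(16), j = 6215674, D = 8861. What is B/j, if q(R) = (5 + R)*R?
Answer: 1488648/3107837 ≈ 0.47900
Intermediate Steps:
q(R) = R*(5 + R)
B = 2977296 (B = 8861*(16*(5 + 16)) = 8861*(16*21) = 8861*336 = 2977296)
B/j = 2977296/6215674 = 2977296*(1/6215674) = 1488648/3107837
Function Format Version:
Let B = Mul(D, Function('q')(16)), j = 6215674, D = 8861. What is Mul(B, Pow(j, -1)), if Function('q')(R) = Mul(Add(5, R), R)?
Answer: Rational(1488648, 3107837) ≈ 0.47900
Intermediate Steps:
Function('q')(R) = Mul(R, Add(5, R))
B = 2977296 (B = Mul(8861, Mul(16, Add(5, 16))) = Mul(8861, Mul(16, 21)) = Mul(8861, 336) = 2977296)
Mul(B, Pow(j, -1)) = Mul(2977296, Pow(6215674, -1)) = Mul(2977296, Rational(1, 6215674)) = Rational(1488648, 3107837)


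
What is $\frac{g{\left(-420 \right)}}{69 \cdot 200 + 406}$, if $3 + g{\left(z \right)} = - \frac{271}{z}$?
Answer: $- \frac{989}{5966520} \approx -0.00016576$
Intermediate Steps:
$g{\left(z \right)} = -3 - \frac{271}{z}$
$\frac{g{\left(-420 \right)}}{69 \cdot 200 + 406} = \frac{-3 - \frac{271}{-420}}{69 \cdot 200 + 406} = \frac{-3 - - \frac{271}{420}}{13800 + 406} = \frac{-3 + \frac{271}{420}}{14206} = \left(- \frac{989}{420}\right) \frac{1}{14206} = - \frac{989}{5966520}$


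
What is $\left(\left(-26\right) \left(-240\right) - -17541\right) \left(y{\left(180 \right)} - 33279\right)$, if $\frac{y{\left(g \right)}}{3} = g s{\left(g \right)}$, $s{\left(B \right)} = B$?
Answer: $1520105301$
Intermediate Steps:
$y{\left(g \right)} = 3 g^{2}$ ($y{\left(g \right)} = 3 g g = 3 g^{2}$)
$\left(\left(-26\right) \left(-240\right) - -17541\right) \left(y{\left(180 \right)} - 33279\right) = \left(\left(-26\right) \left(-240\right) - -17541\right) \left(3 \cdot 180^{2} - 33279\right) = \left(6240 + 17541\right) \left(3 \cdot 32400 - 33279\right) = 23781 \left(97200 - 33279\right) = 23781 \cdot 63921 = 1520105301$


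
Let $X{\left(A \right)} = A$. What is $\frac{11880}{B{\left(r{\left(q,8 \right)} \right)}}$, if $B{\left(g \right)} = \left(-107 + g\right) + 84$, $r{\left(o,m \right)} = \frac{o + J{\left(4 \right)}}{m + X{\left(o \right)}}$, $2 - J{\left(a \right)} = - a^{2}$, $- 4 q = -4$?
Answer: $- \frac{26730}{47} \approx -568.72$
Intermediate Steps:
$q = 1$ ($q = \left(- \frac{1}{4}\right) \left(-4\right) = 1$)
$J{\left(a \right)} = 2 + a^{2}$ ($J{\left(a \right)} = 2 - - a^{2} = 2 + a^{2}$)
$r{\left(o,m \right)} = \frac{18 + o}{m + o}$ ($r{\left(o,m \right)} = \frac{o + \left(2 + 4^{2}\right)}{m + o} = \frac{o + \left(2 + 16\right)}{m + o} = \frac{o + 18}{m + o} = \frac{18 + o}{m + o}$)
$B{\left(g \right)} = -23 + g$
$\frac{11880}{B{\left(r{\left(q,8 \right)} \right)}} = \frac{11880}{-23 + \frac{18 + 1}{8 + 1}} = \frac{11880}{-23 + \frac{1}{9} \cdot 19} = \frac{11880}{-23 + \frac{19}{9}} = \frac{11880}{- \frac{188}{9}} = 11880 \left(- \frac{9}{188}\right) = - \frac{26730}{47}$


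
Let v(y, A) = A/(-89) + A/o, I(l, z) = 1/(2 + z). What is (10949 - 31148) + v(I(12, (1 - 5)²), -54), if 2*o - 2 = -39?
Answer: -66503697/3293 ≈ -20195.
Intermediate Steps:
o = -37/2 (o = 1 + (½)*(-39) = 1 - 39/2 = -37/2 ≈ -18.500)
v(y, A) = -215*A/3293 (v(y, A) = A/(-89) + A/(-37/2) = A*(-1/89) + A*(-2/37) = -A/89 - 2*A/37 = -215*A/3293)
(10949 - 31148) + v(I(12, (1 - 5)²), -54) = (10949 - 31148) - 215/3293*(-54) = -20199 + 11610/3293 = -66503697/3293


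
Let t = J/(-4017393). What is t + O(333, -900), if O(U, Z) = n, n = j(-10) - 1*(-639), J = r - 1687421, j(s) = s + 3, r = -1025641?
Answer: 847235146/1339131 ≈ 632.68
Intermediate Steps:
j(s) = 3 + s
J = -2713062 (J = -1025641 - 1687421 = -2713062)
n = 632 (n = (3 - 10) - 1*(-639) = -7 + 639 = 632)
O(U, Z) = 632
t = 904354/1339131 (t = -2713062/(-4017393) = -2713062*(-1/4017393) = 904354/1339131 ≈ 0.67533)
t + O(333, -900) = 904354/1339131 + 632 = 847235146/1339131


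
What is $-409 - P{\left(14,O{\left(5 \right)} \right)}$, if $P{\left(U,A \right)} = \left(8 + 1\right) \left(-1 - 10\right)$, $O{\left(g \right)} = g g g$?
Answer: $-310$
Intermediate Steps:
$O{\left(g \right)} = g^{3}$ ($O{\left(g \right)} = g^{2} g = g^{3}$)
$P{\left(U,A \right)} = -99$ ($P{\left(U,A \right)} = 9 \left(-11\right) = -99$)
$-409 - P{\left(14,O{\left(5 \right)} \right)} = -409 - -99 = -409 + 99 = -310$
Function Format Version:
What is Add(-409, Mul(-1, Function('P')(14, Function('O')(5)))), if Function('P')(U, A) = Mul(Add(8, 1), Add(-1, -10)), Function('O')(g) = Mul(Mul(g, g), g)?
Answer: -310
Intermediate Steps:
Function('O')(g) = Pow(g, 3) (Function('O')(g) = Mul(Pow(g, 2), g) = Pow(g, 3))
Function('P')(U, A) = -99 (Function('P')(U, A) = Mul(9, -11) = -99)
Add(-409, Mul(-1, Function('P')(14, Function('O')(5)))) = Add(-409, Mul(-1, -99)) = Add(-409, 99) = -310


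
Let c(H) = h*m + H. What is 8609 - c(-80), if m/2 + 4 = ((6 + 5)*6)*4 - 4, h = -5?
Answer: 11249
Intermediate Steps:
m = 512 (m = -8 + 2*(((6 + 5)*6)*4 - 4) = -8 + 2*((11*6)*4 - 4) = -8 + 2*(66*4 - 4) = -8 + 2*(264 - 4) = -8 + 2*260 = -8 + 520 = 512)
c(H) = -2560 + H (c(H) = -5*512 + H = -2560 + H)
8609 - c(-80) = 8609 - (-2560 - 80) = 8609 - 1*(-2640) = 8609 + 2640 = 11249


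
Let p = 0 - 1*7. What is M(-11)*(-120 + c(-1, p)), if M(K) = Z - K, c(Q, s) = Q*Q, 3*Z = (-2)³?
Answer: -2975/3 ≈ -991.67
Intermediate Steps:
Z = -8/3 (Z = (⅓)*(-2)³ = (⅓)*(-8) = -8/3 ≈ -2.6667)
p = -7 (p = 0 - 7 = -7)
c(Q, s) = Q²
M(K) = -8/3 - K
M(-11)*(-120 + c(-1, p)) = (-8/3 - 1*(-11))*(-120 + (-1)²) = (-8/3 + 11)*(-120 + 1) = (25/3)*(-119) = -2975/3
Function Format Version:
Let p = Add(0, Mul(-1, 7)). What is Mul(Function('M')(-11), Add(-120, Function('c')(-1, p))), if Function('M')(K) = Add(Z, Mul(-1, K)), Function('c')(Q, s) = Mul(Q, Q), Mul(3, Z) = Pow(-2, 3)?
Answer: Rational(-2975, 3) ≈ -991.67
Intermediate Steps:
Z = Rational(-8, 3) (Z = Mul(Rational(1, 3), Pow(-2, 3)) = Mul(Rational(1, 3), -8) = Rational(-8, 3) ≈ -2.6667)
p = -7 (p = Add(0, -7) = -7)
Function('c')(Q, s) = Pow(Q, 2)
Function('M')(K) = Add(Rational(-8, 3), Mul(-1, K))
Mul(Function('M')(-11), Add(-120, Function('c')(-1, p))) = Mul(Add(Rational(-8, 3), Mul(-1, -11)), Add(-120, Pow(-1, 2))) = Mul(Add(Rational(-8, 3), 11), Add(-120, 1)) = Mul(Rational(25, 3), -119) = Rational(-2975, 3)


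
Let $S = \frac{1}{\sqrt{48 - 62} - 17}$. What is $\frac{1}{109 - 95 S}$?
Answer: $\frac{17321}{1980519} - \frac{95 i \sqrt{14}}{3961038} \approx 0.0087457 - 8.9739 \cdot 10^{-5} i$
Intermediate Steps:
$S = \frac{1}{-17 + i \sqrt{14}}$ ($S = \frac{1}{\sqrt{-14} - 17} = \frac{1}{i \sqrt{14} - 17} = \frac{1}{-17 + i \sqrt{14}} \approx -0.056106 - 0.012349 i$)
$\frac{1}{109 - 95 S} = \frac{1}{109 - 95 \left(- \frac{17}{303} - \frac{i \sqrt{14}}{303}\right)} = \frac{1}{109 + \left(\frac{1615}{303} + \frac{95 i \sqrt{14}}{303}\right)} = \frac{1}{\frac{34642}{303} + \frac{95 i \sqrt{14}}{303}}$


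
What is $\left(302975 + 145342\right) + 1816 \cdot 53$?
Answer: $544565$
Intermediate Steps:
$\left(302975 + 145342\right) + 1816 \cdot 53 = 448317 + 96248 = 544565$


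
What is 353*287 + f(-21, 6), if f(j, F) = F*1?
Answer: 101317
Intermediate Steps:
f(j, F) = F
353*287 + f(-21, 6) = 353*287 + 6 = 101311 + 6 = 101317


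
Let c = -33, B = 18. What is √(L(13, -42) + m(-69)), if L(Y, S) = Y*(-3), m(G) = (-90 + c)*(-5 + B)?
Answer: 3*I*√182 ≈ 40.472*I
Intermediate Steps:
m(G) = -1599 (m(G) = (-90 - 33)*(-5 + 18) = -123*13 = -1599)
L(Y, S) = -3*Y
√(L(13, -42) + m(-69)) = √(-3*13 - 1599) = √(-39 - 1599) = √(-1638) = 3*I*√182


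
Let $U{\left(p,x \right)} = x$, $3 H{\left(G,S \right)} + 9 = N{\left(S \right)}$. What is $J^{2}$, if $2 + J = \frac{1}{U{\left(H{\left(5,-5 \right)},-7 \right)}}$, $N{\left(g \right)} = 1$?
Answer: $\frac{225}{49} \approx 4.5918$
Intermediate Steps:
$H{\left(G,S \right)} = - \frac{8}{3}$ ($H{\left(G,S \right)} = -3 + \frac{1}{3} \cdot 1 = -3 + \frac{1}{3} = - \frac{8}{3}$)
$J = - \frac{15}{7}$ ($J = -2 + \frac{1}{-7} = -2 - \frac{1}{7} = - \frac{15}{7} \approx -2.1429$)
$J^{2} = \left(- \frac{15}{7}\right)^{2} = \frac{225}{49}$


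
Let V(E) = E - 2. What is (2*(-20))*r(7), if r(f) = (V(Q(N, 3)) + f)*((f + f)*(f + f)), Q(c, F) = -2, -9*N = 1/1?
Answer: -23520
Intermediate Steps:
N = -⅑ (N = -⅑/1 = -⅑*1 = -⅑ ≈ -0.11111)
V(E) = -2 + E
r(f) = 4*f²*(-4 + f) (r(f) = ((-2 - 2) + f)*((f + f)*(f + f)) = (-4 + f)*((2*f)*(2*f)) = (-4 + f)*(4*f²) = 4*f²*(-4 + f))
(2*(-20))*r(7) = (2*(-20))*(4*7²*(-4 + 7)) = -160*49*3 = -40*588 = -23520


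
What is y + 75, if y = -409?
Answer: -334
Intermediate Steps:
y + 75 = -409 + 75 = -334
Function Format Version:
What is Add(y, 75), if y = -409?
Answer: -334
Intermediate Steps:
Add(y, 75) = Add(-409, 75) = -334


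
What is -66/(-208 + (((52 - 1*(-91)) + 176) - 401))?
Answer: 33/145 ≈ 0.22759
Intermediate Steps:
-66/(-208 + (((52 - 1*(-91)) + 176) - 401)) = -66/(-208 + (((52 + 91) + 176) - 401)) = -66/(-208 + ((143 + 176) - 401)) = -66/(-208 + (319 - 401)) = -66/(-208 - 82) = -66/(-290) = -1/290*(-66) = 33/145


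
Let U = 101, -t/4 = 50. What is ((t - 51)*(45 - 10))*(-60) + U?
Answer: 527201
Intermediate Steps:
t = -200 (t = -4*50 = -200)
((t - 51)*(45 - 10))*(-60) + U = ((-200 - 51)*(45 - 10))*(-60) + 101 = -251*35*(-60) + 101 = -8785*(-60) + 101 = 527100 + 101 = 527201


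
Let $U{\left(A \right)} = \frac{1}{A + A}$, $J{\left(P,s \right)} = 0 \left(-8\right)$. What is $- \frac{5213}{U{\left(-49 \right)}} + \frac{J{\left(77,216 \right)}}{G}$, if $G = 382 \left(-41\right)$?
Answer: $510874$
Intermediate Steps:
$J{\left(P,s \right)} = 0$
$G = -15662$
$U{\left(A \right)} = \frac{1}{2 A}$
$- \frac{5213}{U{\left(-49 \right)}} + \frac{J{\left(77,216 \right)}}{G} = - \frac{5213}{\frac{1}{2} \frac{1}{-49}} + \frac{0}{-15662} = - \frac{5213}{\frac{1}{2} \left(- \frac{1}{49}\right)} + 0 \left(- \frac{1}{15662}\right) = - \frac{5213}{- \frac{1}{98}} + 0 = \left(-5213\right) \left(-98\right) + 0 = 510874 + 0 = 510874$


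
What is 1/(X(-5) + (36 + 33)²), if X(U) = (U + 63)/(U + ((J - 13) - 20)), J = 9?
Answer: 1/4759 ≈ 0.00021013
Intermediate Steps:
X(U) = (63 + U)/(-24 + U) (X(U) = (U + 63)/(U + ((9 - 13) - 20)) = (63 + U)/(U + (-4 - 20)) = (63 + U)/(U - 24) = (63 + U)/(-24 + U))
1/(X(-5) + (36 + 33)²) = 1/((63 - 5)/(-24 - 5) + (36 + 33)²) = 1/(58/(-29) + 69²) = 1/(-1/29*58 + 4761) = 1/(-2 + 4761) = 1/4759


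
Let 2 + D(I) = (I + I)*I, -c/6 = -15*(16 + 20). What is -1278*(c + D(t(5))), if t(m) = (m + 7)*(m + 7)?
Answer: -57139380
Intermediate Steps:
t(m) = (7 + m)² (t(m) = (7 + m)*(7 + m) = (7 + m)²)
c = 3240 (c = -(-90)*(16 + 20) = -(-90)*36 = -6*(-540) = 3240)
D(I) = -2 + 2*I² (D(I) = -2 + (I + I)*I = -2 + (2*I)*I = -2 + 2*I²)
-1278*(c + D(t(5))) = -1278*(3240 + (-2 + 2*((7 + 5)²)²)) = -1278*(3240 + (-2 + 2*(12²)²)) = -1278*(3240 + (-2 + 2*144²)) = -1278*(3240 + (-2 + 2*20736)) = -1278*(3240 + (-2 + 41472)) = -1278*(3240 + 41470) = -1278*44710 = -57139380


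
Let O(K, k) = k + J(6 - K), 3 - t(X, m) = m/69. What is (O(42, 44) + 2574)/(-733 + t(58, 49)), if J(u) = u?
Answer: -178158/50419 ≈ -3.5336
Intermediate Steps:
t(X, m) = 3 - m/69
O(K, k) = 6 + k - K (O(K, k) = k + (6 - K) = 6 + k - K)
(O(42, 44) + 2574)/(-733 + t(58, 49)) = ((6 + 44 - 1*42) + 2574)/(-733 + (3 - 1/69*49)) = ((6 + 44 - 42) + 2574)/(-733 + (3 - 49/69)) = (8 + 2574)/(-733 + 158/69) = 2582/(-50419/69) = 2582*(-69/50419) = -178158/50419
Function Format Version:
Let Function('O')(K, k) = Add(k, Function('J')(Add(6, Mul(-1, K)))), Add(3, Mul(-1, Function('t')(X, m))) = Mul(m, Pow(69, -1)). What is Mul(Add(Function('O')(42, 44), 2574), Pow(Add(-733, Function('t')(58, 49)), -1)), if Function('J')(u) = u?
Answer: Rational(-178158, 50419) ≈ -3.5336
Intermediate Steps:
Function('t')(X, m) = Add(3, Mul(Rational(-1, 69), m)) (Function('t')(X, m) = Add(3, Mul(-1, Mul(m, Pow(69, -1)))) = Add(3, Mul(-1, Mul(m, Rational(1, 69)))) = Add(3, Mul(-1, Mul(Rational(1, 69), m))) = Add(3, Mul(Rational(-1, 69), m)))
Function('O')(K, k) = Add(6, k, Mul(-1, K)) (Function('O')(K, k) = Add(k, Add(6, Mul(-1, K))) = Add(6, k, Mul(-1, K)))
Mul(Add(Function('O')(42, 44), 2574), Pow(Add(-733, Function('t')(58, 49)), -1)) = Mul(Add(Add(6, 44, Mul(-1, 42)), 2574), Pow(Add(-733, Add(3, Mul(Rational(-1, 69), 49))), -1)) = Mul(Add(Add(6, 44, -42), 2574), Pow(Add(-733, Add(3, Rational(-49, 69))), -1)) = Mul(Add(8, 2574), Pow(Add(-733, Rational(158, 69)), -1)) = Mul(2582, Pow(Rational(-50419, 69), -1)) = Mul(2582, Rational(-69, 50419)) = Rational(-178158, 50419)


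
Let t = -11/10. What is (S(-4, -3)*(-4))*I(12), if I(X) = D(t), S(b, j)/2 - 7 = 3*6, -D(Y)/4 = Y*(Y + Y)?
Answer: 1936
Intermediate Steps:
t = -11/10 (t = -11*⅒ = -11/10 ≈ -1.1000)
D(Y) = -8*Y² (D(Y) = -4*Y*(Y + Y) = -4*Y*2*Y = -8*Y²)
S(b, j) = 50 (S(b, j) = 14 + 2*(3*6) = 14 + 2*18 = 14 + 36 = 50)
I(X) = -242/25 (I(X) = -8*(-11/10)² = -8*121/100 = -242/25)
(S(-4, -3)*(-4))*I(12) = (50*(-4))*(-242/25) = -200*(-242/25) = 1936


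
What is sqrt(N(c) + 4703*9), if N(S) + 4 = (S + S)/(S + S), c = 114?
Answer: 2*sqrt(10581) ≈ 205.73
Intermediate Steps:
N(S) = -3 (N(S) = -4 + (S + S)/(S + S) = -4 + (2*S)/((2*S)) = -4 + (2*S)*(1/(2*S)) = -4 + 1 = -3)
sqrt(N(c) + 4703*9) = sqrt(-3 + 4703*9) = sqrt(-3 + 42327) = sqrt(42324) = 2*sqrt(10581)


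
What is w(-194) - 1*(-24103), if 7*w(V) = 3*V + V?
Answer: 167945/7 ≈ 23992.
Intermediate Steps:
w(V) = 4*V/7 (w(V) = (3*V + V)/7 = (4*V)/7 = 4*V/7)
w(-194) - 1*(-24103) = (4/7)*(-194) - 1*(-24103) = -776/7 + 24103 = 167945/7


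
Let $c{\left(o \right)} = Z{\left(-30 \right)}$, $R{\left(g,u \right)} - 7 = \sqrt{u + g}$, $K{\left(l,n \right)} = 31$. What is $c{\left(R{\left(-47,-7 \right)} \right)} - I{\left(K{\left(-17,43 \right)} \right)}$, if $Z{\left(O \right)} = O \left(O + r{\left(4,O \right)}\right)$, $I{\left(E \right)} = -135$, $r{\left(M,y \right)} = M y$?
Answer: $4635$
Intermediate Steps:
$R{\left(g,u \right)} = 7 + \sqrt{g + u}$ ($R{\left(g,u \right)} = 7 + \sqrt{u + g} = 7 + \sqrt{g + u}$)
$Z{\left(O \right)} = 5 O^{2}$ ($Z{\left(O \right)} = O \left(O + 4 O\right) = O 5 O = 5 O^{2}$)
$c{\left(o \right)} = 4500$ ($c{\left(o \right)} = 5 \left(-30\right)^{2} = 5 \cdot 900 = 4500$)
$c{\left(R{\left(-47,-7 \right)} \right)} - I{\left(K{\left(-17,43 \right)} \right)} = 4500 - -135 = 4500 + 135 = 4635$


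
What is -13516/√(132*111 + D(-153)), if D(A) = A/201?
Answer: -13516*√65769411/981633 ≈ -111.66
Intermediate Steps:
D(A) = A/201 (D(A) = A*(1/201) = A/201)
-13516/√(132*111 + D(-153)) = -13516/√(132*111 + (1/201)*(-153)) = -13516/√(14652 - 51/67) = -13516*√65769411/981633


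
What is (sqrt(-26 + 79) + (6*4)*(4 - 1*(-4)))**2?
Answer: (192 + sqrt(53))**2 ≈ 39713.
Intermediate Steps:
(sqrt(-26 + 79) + (6*4)*(4 - 1*(-4)))**2 = (sqrt(53) + 24*(4 + 4))**2 = (sqrt(53) + 24*8)**2 = (sqrt(53) + 192)**2 = (192 + sqrt(53))**2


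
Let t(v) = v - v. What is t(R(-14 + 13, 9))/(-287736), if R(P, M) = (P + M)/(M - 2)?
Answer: 0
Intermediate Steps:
R(P, M) = (M + P)/(-2 + M)
t(v) = 0
t(R(-14 + 13, 9))/(-287736) = 0/(-287736) = 0*(-1/287736) = 0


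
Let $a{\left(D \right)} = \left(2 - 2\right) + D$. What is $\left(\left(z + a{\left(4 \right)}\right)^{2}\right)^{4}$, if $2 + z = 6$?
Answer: $16777216$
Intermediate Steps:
$z = 4$ ($z = -2 + 6 = 4$)
$a{\left(D \right)} = D$ ($a{\left(D \right)} = 0 + D = D$)
$\left(\left(z + a{\left(4 \right)}\right)^{2}\right)^{4} = \left(\left(4 + 4\right)^{2}\right)^{4} = \left(8^{2}\right)^{4} = 64^{4} = 16777216$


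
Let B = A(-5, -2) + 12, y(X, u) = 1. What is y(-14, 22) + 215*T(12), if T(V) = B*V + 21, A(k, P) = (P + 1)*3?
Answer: 27736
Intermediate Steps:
A(k, P) = 3 + 3*P (A(k, P) = (1 + P)*3 = 3 + 3*P)
B = 9 (B = (3 + 3*(-2)) + 12 = (3 - 6) + 12 = -3 + 12 = 9)
T(V) = 21 + 9*V (T(V) = 9*V + 21 = 21 + 9*V)
y(-14, 22) + 215*T(12) = 1 + 215*(21 + 9*12) = 1 + 215*(21 + 108) = 1 + 215*129 = 1 + 27735 = 27736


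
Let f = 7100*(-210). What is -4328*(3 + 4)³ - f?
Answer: 6496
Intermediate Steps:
f = -1491000
-4328*(3 + 4)³ - f = -4328*(3 + 4)³ - 1*(-1491000) = -4328*7³ + 1491000 = -4328*343 + 1491000 = -1484504 + 1491000 = 6496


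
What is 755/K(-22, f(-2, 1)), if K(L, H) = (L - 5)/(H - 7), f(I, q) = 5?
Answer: 1510/27 ≈ 55.926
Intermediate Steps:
K(L, H) = (-5 + L)/(-7 + H)
755/K(-22, f(-2, 1)) = 755/(((-5 - 22)/(-7 + 5))) = 755/((-27/(-2))) = 755/((-½*(-27))) = 755/(27/2) = 755*(2/27) = 1510/27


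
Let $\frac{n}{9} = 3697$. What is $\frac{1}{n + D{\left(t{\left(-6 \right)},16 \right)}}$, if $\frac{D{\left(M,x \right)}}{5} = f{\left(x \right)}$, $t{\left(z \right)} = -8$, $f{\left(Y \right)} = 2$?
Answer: $\frac{1}{33283} \approx 3.0045 \cdot 10^{-5}$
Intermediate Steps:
$n = 33273$ ($n = 9 \cdot 3697 = 33273$)
$D{\left(M,x \right)} = 10$ ($D{\left(M,x \right)} = 5 \cdot 2 = 10$)
$\frac{1}{n + D{\left(t{\left(-6 \right)},16 \right)}} = \frac{1}{33273 + 10} = \frac{1}{33283}$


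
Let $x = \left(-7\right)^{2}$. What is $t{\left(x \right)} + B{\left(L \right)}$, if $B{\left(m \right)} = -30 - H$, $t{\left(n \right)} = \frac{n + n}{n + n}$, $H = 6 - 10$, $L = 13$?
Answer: $-25$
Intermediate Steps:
$x = 49$
$H = -4$
$t{\left(n \right)} = 1$ ($t{\left(n \right)} = \frac{2 n}{2 n} = 2 n \frac{1}{2 n} = 1$)
$B{\left(m \right)} = -26$ ($B{\left(m \right)} = -30 - -4 = -30 + 4 = -26$)
$t{\left(x \right)} + B{\left(L \right)} = 1 - 26 = -25$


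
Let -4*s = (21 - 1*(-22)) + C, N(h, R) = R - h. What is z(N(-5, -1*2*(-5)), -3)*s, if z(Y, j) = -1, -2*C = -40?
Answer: 63/4 ≈ 15.750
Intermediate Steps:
C = 20 (C = -½*(-40) = 20)
s = -63/4 (s = -((21 - 1*(-22)) + 20)/4 = -((21 + 22) + 20)/4 = -(43 + 20)/4 = -¼*63 = -63/4 ≈ -15.750)
z(N(-5, -1*2*(-5)), -3)*s = -1*(-63/4) = 63/4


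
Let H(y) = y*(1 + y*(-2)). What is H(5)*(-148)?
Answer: 6660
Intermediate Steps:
H(y) = y*(1 - 2*y)
H(5)*(-148) = (5*(1 - 2*5))*(-148) = (5*(1 - 10))*(-148) = (5*(-9))*(-148) = -45*(-148) = 6660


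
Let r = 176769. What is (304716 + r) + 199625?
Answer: 681110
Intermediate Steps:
(304716 + r) + 199625 = (304716 + 176769) + 199625 = 481485 + 199625 = 681110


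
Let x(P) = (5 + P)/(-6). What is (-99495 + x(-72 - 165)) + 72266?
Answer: -81571/3 ≈ -27190.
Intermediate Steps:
x(P) = -⅚ - P/6 (x(P) = -(5 + P)/6 = -⅚ - P/6)
(-99495 + x(-72 - 165)) + 72266 = (-99495 + (-⅚ - (-72 - 165)/6)) + 72266 = (-99495 + (-⅚ - ⅙*(-237))) + 72266 = (-99495 + (-⅚ + 79/2)) + 72266 = (-99495 + 116/3) + 72266 = -298369/3 + 72266 = -81571/3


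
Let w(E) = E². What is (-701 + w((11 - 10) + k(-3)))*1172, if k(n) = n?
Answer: -816884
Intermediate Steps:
(-701 + w((11 - 10) + k(-3)))*1172 = (-701 + ((11 - 10) - 3)²)*1172 = (-701 + (1 - 3)²)*1172 = (-701 + (-2)²)*1172 = (-701 + 4)*1172 = -697*1172 = -816884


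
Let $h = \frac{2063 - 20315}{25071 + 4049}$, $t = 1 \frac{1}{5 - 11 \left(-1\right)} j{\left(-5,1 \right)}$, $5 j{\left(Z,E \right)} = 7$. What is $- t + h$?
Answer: $- \frac{5}{7} \approx -0.71429$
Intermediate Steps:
$j{\left(Z,E \right)} = \frac{7}{5}$ ($j{\left(Z,E \right)} = \frac{1}{5} \cdot 7 = \frac{7}{5}$)
$t = \frac{7}{80}$ ($t = 1 \frac{1}{5 - 11 \left(-1\right)} \frac{7}{5} = 1 \frac{1}{5 - -11} \cdot \frac{7}{5} = 1 \frac{1}{5 + 11} \cdot \frac{7}{5} = 1 \cdot \frac{1}{16} \cdot \frac{7}{5} = \frac{1}{16} \cdot \frac{7}{5} = \frac{7}{80} \approx 0.0875$)
$h = - \frac{351}{560}$ ($h = - \frac{18252}{29120} = \left(-18252\right) \frac{1}{29120} = - \frac{351}{560} \approx -0.62679$)
$- t + h = \left(-1\right) \frac{7}{80} - \frac{351}{560} = - \frac{7}{80} - \frac{351}{560} = - \frac{5}{7}$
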